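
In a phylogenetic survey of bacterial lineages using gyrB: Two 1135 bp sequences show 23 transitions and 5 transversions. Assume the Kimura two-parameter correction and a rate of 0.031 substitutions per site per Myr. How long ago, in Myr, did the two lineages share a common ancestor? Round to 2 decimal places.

0.41

P = 23/1135 ≈ 0.020264 and Q = 5/1135 ≈ 0.004405.
Under the Kimura two-parameter model, d = −½ ln(1 − 2P − Q) − ¼ ln(1 − 2Q).
1 − 2P − Q = 0.955067, giving −½ ln(0.955067) = 0.022987.
1 − 2Q = 0.99119, giving −¼ ln(0.99119) = 0.002212.
d = 0.022987 + 0.002212 = 0.025199.
Under a molecular clock d = 2μt, so t = d/(2μ) = 0.025199 / (2 × 0.031) = 0.41 Myr.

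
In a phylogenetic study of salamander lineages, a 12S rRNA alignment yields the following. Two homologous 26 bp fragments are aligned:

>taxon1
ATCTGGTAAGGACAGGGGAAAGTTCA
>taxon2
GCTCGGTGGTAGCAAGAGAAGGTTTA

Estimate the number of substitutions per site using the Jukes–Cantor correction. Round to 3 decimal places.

0.824

The sequences differ at 13 of 26 sites, so p = 13/26 = 0.5.
d = −(3/4) ln(1 − 4p/3) = −0.75 ln(1 − 0.666667) = −0.75 ln(0.333333)
  = −0.75 × (-1.098613) = 0.823960 substitutions/site.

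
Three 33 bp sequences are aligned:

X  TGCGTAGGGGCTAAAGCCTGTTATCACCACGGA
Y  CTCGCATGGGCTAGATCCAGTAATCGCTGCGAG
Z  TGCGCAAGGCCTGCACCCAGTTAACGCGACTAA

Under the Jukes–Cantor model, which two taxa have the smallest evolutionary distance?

X–Y: 13/33 differ, p = 0.394, d = 0.559.
X–Z: 12/33 differ, p = 0.364, d = 0.497.
Y–Z: 13/33 differ, p = 0.394, d = 0.559.
The smallest distance is between X and Z.

X and Z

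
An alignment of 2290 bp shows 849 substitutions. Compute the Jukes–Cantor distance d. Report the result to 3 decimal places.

0.511

p = 849/2290 ≈ 0.370742.
d = −(3/4) ln(1 − 4p/3) = −0.75 ln(1 − 0.494323) = −0.75 ln(0.505677)
  = −0.75 × (-0.681857) = 0.511393 substitutions/site.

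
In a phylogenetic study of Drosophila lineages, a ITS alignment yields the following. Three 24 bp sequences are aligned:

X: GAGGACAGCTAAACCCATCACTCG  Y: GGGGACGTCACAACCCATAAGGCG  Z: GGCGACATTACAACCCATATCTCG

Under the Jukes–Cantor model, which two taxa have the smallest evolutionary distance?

X–Y: 8/24 differ, p = 0.333, d = 0.441.
X–Z: 8/24 differ, p = 0.333, d = 0.441.
Y–Z: 6/24 differ, p = 0.250, d = 0.304.
The smallest distance is between Y and Z.

Y and Z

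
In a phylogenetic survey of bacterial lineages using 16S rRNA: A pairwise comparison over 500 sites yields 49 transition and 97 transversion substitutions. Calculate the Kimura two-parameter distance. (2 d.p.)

0.37

P = 49/500 = 0.098 and Q = 97/500 = 0.194.
Under the Kimura two-parameter model, d = −½ ln(1 − 2P − Q) − ¼ ln(1 − 2Q).
1 − 2P − Q = 0.61, giving −½ ln(0.61) = 0.247148.
1 − 2Q = 0.612, giving −¼ ln(0.612) = 0.122756.
d = 0.247148 + 0.122756 = 0.369904.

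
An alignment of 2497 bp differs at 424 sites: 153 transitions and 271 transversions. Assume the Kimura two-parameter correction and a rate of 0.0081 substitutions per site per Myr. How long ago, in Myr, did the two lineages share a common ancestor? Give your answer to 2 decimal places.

P = 153/2497 ≈ 0.061274 and Q = 271/2497 ≈ 0.10853.
Under the Kimura two-parameter model, d = −½ ln(1 − 2P − Q) − ¼ ln(1 − 2Q).
1 − 2P − Q = 0.768922, giving −½ ln(0.768922) = 0.131383.
1 − 2Q = 0.78294, giving −¼ ln(0.78294) = 0.061175.
d = 0.131383 + 0.061175 = 0.192558.
Under a molecular clock d = 2μt, so t = d/(2μ) = 0.192558 / (2 × 0.0081) = 11.89 Myr.

11.89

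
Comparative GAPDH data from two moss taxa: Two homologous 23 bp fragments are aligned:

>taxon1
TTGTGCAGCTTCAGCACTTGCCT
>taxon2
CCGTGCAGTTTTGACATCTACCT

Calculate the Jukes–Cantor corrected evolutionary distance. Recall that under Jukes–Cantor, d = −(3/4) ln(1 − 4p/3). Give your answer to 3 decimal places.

0.553

The sequences differ at 9 of 23 sites (1, 2, 9, 12, 13, 14, 17, 18, 20), so p = 9/23 ≈ 0.391304.
d = −(3/4) ln(1 − 4p/3) = −0.75 ln(1 − 0.521739) = −0.75 ln(0.478261)
  = −0.75 × (-0.737599) = 0.553199 substitutions/site.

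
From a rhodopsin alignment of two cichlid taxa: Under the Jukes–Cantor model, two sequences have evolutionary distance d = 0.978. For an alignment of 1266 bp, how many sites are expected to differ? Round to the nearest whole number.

Invert JC69: p = (3/4)(1 − e^(−4d/3)) = 0.75 × (1 − e^(-1.304)) = 0.75 × (1 − 0.271444) = 0.546417.
Expected differing sites = pL ≈ 0.546417 × 1266 = 691.763922 ≈ 692.

692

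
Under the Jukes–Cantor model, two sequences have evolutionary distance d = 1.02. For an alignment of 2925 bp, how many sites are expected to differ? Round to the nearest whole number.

1631

Invert JC69: p = (3/4)(1 − e^(−4d/3)) = 0.75 × (1 − e^(-1.36)) = 0.75 × (1 − 0.256661) = 0.557504.
Expected differing sites = pL ≈ 0.557504 × 2925 = 1630.6992 ≈ 1631.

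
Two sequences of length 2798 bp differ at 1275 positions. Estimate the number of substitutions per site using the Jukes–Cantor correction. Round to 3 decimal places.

p = 1275/2798 ≈ 0.455683.
d = −(3/4) ln(1 − 4p/3) = −0.75 ln(1 − 0.607577) = −0.75 ln(0.392423)
  = −0.75 × (-0.935415) = 0.701561 substitutions/site.

0.702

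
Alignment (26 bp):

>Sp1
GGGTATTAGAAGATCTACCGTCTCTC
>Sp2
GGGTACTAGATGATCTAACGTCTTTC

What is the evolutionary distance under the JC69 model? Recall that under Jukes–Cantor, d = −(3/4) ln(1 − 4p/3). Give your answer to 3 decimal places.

The sequences differ at 4 of 26 sites (6, 11, 18, 24), so p = 4/26 ≈ 0.153846.
d = −(3/4) ln(1 − 4p/3) = −0.75 ln(1 − 0.205128) = −0.75 ln(0.794872)
  = −0.75 × (-0.229574) = 0.172181 substitutions/site.

0.172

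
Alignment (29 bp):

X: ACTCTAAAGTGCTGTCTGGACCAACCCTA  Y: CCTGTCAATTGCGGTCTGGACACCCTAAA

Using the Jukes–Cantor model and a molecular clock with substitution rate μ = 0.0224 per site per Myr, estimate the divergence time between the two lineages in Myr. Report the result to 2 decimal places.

11.80

The sequences differ at 11 of 29 sites, so p = 11/29 ≈ 0.37931.
d = −(3/4) ln(1 − 4p/3) = −0.75 ln(1 − 0.505747) = −0.75 ln(0.494253)
  = −0.75 × (-0.704708) = 0.528531 substitutions/site.
Under a molecular clock d = 2μt, so t = d/(2μ) = 0.528531 / (2 × 0.0224) = 11.80 Myr.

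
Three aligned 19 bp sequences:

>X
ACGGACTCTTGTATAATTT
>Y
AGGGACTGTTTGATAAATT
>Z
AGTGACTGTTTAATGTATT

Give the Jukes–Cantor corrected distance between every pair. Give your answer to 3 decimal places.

X–Y: 5/19 sites differ → p ≈ 0.263158, d = −0.75 ln(1 − 0.350877) = 0.324100 ≈ 0.324.
X–Z: 8/19 sites differ → p ≈ 0.421053, d = −0.75 ln(1 − 0.561404) = 0.618132 ≈ 0.618.
Y–Z: 4/19 sites differ → p ≈ 0.210526, d = −0.75 ln(1 − 0.280701) = 0.247109 ≈ 0.247.

d(X,Y) = 0.324, d(X,Z) = 0.618, d(Y,Z) = 0.247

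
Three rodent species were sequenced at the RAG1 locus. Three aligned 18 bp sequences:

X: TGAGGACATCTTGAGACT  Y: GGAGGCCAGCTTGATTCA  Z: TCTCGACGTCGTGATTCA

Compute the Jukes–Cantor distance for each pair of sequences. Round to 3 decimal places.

d(X,Y) = 0.441, d(X,Z) = 0.673, d(Y,Z) = 0.673

X–Y: 6/18 sites differ → p ≈ 0.333333, d = −0.75 ln(1 − 0.444444) = 0.440839 ≈ 0.441.
X–Z: 8/18 sites differ → p ≈ 0.444444, d = −0.75 ln(1 − 0.592592) = 0.673455 ≈ 0.673.
Y–Z: 8/18 sites differ → p ≈ 0.444444, d = −0.75 ln(1 − 0.592592) = 0.673455 ≈ 0.673.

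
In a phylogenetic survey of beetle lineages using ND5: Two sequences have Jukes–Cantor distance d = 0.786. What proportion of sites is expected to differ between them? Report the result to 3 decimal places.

0.487

p = (3/4)(1 − e^(−4d/3)) = 0.75 × (1 − e^(-1.048)) = 0.75 × (1 − 0.350638) = 0.487022.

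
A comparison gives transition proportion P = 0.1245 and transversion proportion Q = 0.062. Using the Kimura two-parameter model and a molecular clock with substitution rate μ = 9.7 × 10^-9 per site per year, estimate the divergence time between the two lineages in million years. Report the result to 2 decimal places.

11.31

Under the Kimura two-parameter model, d = −½ ln(1 − 2P − Q) − ¼ ln(1 − 2Q).
1 − 2P − Q = 0.689, giving −½ ln(0.689) = 0.186257.
1 − 2Q = 0.876, giving −¼ ln(0.876) = 0.033097.
d = 0.186257 + 0.033097 = 0.219354.
Under a molecular clock d = 2μt, so t = d/(2μ) = 0.219354 / (2 × 9.7 × 10^-9) = 11.31 million years.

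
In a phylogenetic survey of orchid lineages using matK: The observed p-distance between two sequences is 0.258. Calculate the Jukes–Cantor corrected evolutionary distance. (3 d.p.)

0.316

d = −(3/4) ln(1 − 4p/3) = −0.75 ln(1 − 0.344) = −0.75 ln(0.656)
  = −0.75 × (-0.421594) = 0.316196 substitutions/site.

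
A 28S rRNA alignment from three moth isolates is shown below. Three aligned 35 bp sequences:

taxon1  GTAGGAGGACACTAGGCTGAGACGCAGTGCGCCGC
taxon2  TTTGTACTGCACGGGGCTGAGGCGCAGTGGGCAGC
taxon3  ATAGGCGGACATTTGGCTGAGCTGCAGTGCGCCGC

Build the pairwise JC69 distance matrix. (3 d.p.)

taxon1–taxon2: 11/35 sites differ → p ≈ 0.314286, d = −0.75 ln(1 − 0.419048) = 0.407315 ≈ 0.407.
taxon1–taxon3: 6/35 sites differ → p ≈ 0.171429, d = −0.75 ln(1 − 0.228572) = 0.194634 ≈ 0.195.
taxon2–taxon3: 14/35 sites differ → p = 0.4, d = −0.75 ln(1 − 0.533333) = 0.571605 ≈ 0.572.

d(taxon1,taxon2) = 0.407, d(taxon1,taxon3) = 0.195, d(taxon2,taxon3) = 0.572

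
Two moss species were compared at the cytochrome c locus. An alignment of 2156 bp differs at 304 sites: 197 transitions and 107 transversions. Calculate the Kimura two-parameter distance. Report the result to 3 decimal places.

0.158

P = 197/2156 ≈ 0.091373 and Q = 107/2156 ≈ 0.049629.
Under the Kimura two-parameter model, d = −½ ln(1 − 2P − Q) − ¼ ln(1 − 2Q).
1 − 2P − Q = 0.767625, giving −½ ln(0.767625) = 0.132227.
1 − 2Q = 0.900742, giving −¼ ln(0.900742) = 0.026134.
d = 0.132227 + 0.026134 = 0.158361.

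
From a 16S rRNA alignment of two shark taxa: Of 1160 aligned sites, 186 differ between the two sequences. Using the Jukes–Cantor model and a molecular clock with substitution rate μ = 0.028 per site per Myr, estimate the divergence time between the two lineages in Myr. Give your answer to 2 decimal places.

3.22

p = 186/1160 ≈ 0.160345.
d = −(3/4) ln(1 − 4p/3) = −0.75 ln(1 − 0.213793) = −0.75 ln(0.786207)
  = −0.75 × (-0.240535) = 0.180401 substitutions/site.
Under a molecular clock d = 2μt, so t = d/(2μ) = 0.180401 / (2 × 0.028) = 3.22 Myr.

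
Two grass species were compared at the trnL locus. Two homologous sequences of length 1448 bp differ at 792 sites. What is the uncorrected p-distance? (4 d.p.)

0.5470

p = 792/1448 = 0.546961… ≈ 0.5470 (to 4 d.p.).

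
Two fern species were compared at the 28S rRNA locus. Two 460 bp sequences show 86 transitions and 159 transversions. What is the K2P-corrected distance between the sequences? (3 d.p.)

P = 86/460 ≈ 0.186957 and Q = 159/460 ≈ 0.345652.
Under the Kimura two-parameter model, d = −½ ln(1 − 2P − Q) − ¼ ln(1 − 2Q).
1 − 2P − Q = 0.280434, giving −½ ln(0.280434) = 0.635708.
1 − 2Q = 0.308696, giving −¼ ln(0.308696) = 0.293850.
d = 0.635708 + 0.293850 = 0.929558.

0.930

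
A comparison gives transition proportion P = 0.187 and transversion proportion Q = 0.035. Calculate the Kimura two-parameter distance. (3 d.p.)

0.281

Under the Kimura two-parameter model, d = −½ ln(1 − 2P − Q) − ¼ ln(1 − 2Q).
1 − 2P − Q = 0.591, giving −½ ln(0.591) = 0.262970.
1 − 2Q = 0.93, giving −¼ ln(0.93) = 0.018143.
d = 0.262970 + 0.018143 = 0.281113.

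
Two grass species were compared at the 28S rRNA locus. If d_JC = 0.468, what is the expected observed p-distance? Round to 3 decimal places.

p = (3/4)(1 − e^(−4d/3)) = 0.75 × (1 − e^(-0.624)) = 0.75 × (1 − 0.535797) = 0.348152.

0.348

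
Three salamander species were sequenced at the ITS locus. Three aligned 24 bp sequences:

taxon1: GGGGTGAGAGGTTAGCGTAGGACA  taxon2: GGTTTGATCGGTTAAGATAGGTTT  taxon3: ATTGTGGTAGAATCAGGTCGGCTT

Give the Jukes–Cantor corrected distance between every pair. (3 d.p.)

d(taxon1,taxon2) = 0.608, d(taxon1,taxon3) = 1.128, d(taxon2,taxon3) = 0.708

taxon1–taxon2: 10/24 sites differ → p ≈ 0.416667, d = −0.75 ln(1 − 0.555556) = 0.608198 ≈ 0.608.
taxon1–taxon3: 14/24 sites differ → p ≈ 0.583333, d = −0.75 ln(1 − 0.777777) = 1.128055 ≈ 1.128.
taxon2–taxon3: 11/24 sites differ → p ≈ 0.458333, d = −0.75 ln(1 − 0.611111) = 0.708346 ≈ 0.708.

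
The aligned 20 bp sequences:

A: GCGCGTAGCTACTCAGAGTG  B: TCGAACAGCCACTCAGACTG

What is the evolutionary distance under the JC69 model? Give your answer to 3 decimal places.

The sequences differ at 6 of 20 sites (1, 4, 5, 6, 10, 18), so p = 6/20 = 0.3.
d = −(3/4) ln(1 − 4p/3) = −0.75 ln(1 − 0.4) = −0.75 ln(0.6)
  = −0.75 × (-0.510826) = 0.383120 substitutions/site.

0.383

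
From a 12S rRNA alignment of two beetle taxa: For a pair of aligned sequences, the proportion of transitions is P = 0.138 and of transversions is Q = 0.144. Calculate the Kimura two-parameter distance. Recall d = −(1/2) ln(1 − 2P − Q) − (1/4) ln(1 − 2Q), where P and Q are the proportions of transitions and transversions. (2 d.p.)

Under the Kimura two-parameter model, d = −½ ln(1 − 2P − Q) − ¼ ln(1 − 2Q).
1 − 2P − Q = 0.58, giving −½ ln(0.58) = 0.272364.
1 − 2Q = 0.712, giving −¼ ln(0.712) = 0.084919.
d = 0.272364 + 0.084919 = 0.357283.

0.36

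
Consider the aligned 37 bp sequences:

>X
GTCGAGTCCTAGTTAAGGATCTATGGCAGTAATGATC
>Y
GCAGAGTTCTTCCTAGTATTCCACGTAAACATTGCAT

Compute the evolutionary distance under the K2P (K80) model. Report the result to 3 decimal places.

1.027

Of 37 sites, 10 differences are transitions and 10 are transversions, so P = 10/37 ≈ 0.27027 and Q = 10/37 ≈ 0.27027.
Under the Kimura two-parameter model, d = −½ ln(1 − 2P − Q) − ¼ ln(1 − 2Q).
1 − 2P − Q = 0.18919, giving −½ ln(0.18919) = 0.832502.
1 − 2Q = 0.45946, giving −¼ ln(0.45946) = 0.194426.
d = 0.832502 + 0.194426 = 1.026928.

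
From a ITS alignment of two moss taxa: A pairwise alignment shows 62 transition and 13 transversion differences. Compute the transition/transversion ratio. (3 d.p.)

4.769

R = 62/13 = 4.769230… ≈ 4.769 (to 3 d.p.).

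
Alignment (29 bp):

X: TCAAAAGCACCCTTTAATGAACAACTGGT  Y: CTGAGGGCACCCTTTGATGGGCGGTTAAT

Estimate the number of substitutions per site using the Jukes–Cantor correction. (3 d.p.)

0.683

The sequences differ at 13 of 29 sites, so p = 13/29 ≈ 0.448276.
d = −(3/4) ln(1 − 4p/3) = −0.75 ln(1 − 0.597701) = −0.75 ln(0.402299)
  = −0.75 × (-0.910560) = 0.682920 substitutions/site.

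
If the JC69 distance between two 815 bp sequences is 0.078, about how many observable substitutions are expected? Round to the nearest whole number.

Invert JC69: p = (3/4)(1 − e^(−4d/3)) = 0.75 × (1 − e^(-0.104)) = 0.75 × (1 − 0.901225) = 0.074081.
Expected differing sites = pL ≈ 0.074081 × 815 = 60.376015 ≈ 60.

60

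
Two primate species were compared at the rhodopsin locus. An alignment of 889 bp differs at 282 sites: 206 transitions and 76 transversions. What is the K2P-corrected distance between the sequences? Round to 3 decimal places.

0.445

P = 206/889 ≈ 0.231721 and Q = 76/889 ≈ 0.085489.
Under the Kimura two-parameter model, d = −½ ln(1 − 2P − Q) − ¼ ln(1 − 2Q).
1 − 2P − Q = 0.451069, giving −½ ln(0.451069) = 0.398067.
1 − 2Q = 0.829022, giving −¼ ln(0.829022) = 0.046877.
d = 0.398067 + 0.046877 = 0.444944.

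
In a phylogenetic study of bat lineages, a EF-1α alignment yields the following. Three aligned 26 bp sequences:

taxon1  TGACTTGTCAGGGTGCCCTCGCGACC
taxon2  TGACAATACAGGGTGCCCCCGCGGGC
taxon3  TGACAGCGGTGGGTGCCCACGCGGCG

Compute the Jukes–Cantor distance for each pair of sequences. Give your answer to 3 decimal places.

taxon1–taxon2: 7/26 sites differ → p ≈ 0.269231, d = −0.75 ln(1 − 0.358975) = 0.333515 ≈ 0.334.
taxon1–taxon3: 9/26 sites differ → p ≈ 0.346154, d = −0.75 ln(1 − 0.461539) = 0.464280 ≈ 0.464.
taxon2–taxon3: 8/26 sites differ → p ≈ 0.307692, d = −0.75 ln(1 − 0.410256) = 0.396050 ≈ 0.396.

d(taxon1,taxon2) = 0.334, d(taxon1,taxon3) = 0.464, d(taxon2,taxon3) = 0.396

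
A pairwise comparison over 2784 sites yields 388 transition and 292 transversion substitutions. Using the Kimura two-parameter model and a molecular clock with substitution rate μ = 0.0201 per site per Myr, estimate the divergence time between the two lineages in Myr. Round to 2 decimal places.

7.48

P = 388/2784 ≈ 0.139368 and Q = 292/2784 ≈ 0.104885.
Under the Kimura two-parameter model, d = −½ ln(1 − 2P − Q) − ¼ ln(1 − 2Q).
1 − 2P − Q = 0.616379, giving −½ ln(0.616379) = 0.241947.
1 − 2Q = 0.79023, giving −¼ ln(0.79023) = 0.058858.
d = 0.241947 + 0.058858 = 0.300805.
Under a molecular clock d = 2μt, so t = d/(2μ) = 0.300805 / (2 × 0.0201) = 7.48 Myr.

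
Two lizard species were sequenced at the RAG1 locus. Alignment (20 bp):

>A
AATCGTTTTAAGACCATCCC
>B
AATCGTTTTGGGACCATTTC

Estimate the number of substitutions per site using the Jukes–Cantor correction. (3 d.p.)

The sequences differ at 4 of 20 sites (10, 11, 18, 19), so p = 4/20 = 0.2.
d = −(3/4) ln(1 − 4p/3) = −0.75 ln(1 − 0.266667) = −0.75 ln(0.733333)
  = −0.75 × (-0.310155) = 0.232616 substitutions/site.

0.233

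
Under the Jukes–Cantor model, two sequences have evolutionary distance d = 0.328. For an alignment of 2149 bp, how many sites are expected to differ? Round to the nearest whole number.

571

Invert JC69: p = (3/4)(1 − e^(−4d/3)) = 0.75 × (1 − e^(-0.437333)) = 0.75 × (1 − 0.645756) = 0.265683.
Expected differing sites = pL ≈ 0.265683 × 2149 = 570.952767 ≈ 571.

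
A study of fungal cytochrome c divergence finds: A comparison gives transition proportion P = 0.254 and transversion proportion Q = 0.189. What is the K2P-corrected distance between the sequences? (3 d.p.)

0.716

Under the Kimura two-parameter model, d = −½ ln(1 − 2P − Q) − ¼ ln(1 − 2Q).
1 − 2P − Q = 0.303, giving −½ ln(0.303) = 0.597011.
1 − 2Q = 0.622, giving −¼ ln(0.622) = 0.118704.
d = 0.597011 + 0.118704 = 0.715715.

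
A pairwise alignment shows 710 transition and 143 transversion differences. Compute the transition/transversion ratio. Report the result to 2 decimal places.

4.97

R = 710/143 = 4.965034… ≈ 4.97 (to 2 d.p.).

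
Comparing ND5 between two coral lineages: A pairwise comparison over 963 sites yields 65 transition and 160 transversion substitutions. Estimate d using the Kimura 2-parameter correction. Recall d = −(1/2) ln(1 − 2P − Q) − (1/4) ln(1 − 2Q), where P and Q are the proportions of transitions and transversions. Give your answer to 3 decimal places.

0.280

P = 65/963 ≈ 0.067497 and Q = 160/963 ≈ 0.166147.
Under the Kimura two-parameter model, d = −½ ln(1 − 2P − Q) − ¼ ln(1 − 2Q).
1 − 2P − Q = 0.698859, giving −½ ln(0.698859) = 0.179153.
1 − 2Q = 0.667706, giving −¼ ln(0.667706) = 0.100977.
d = 0.179153 + 0.100977 = 0.280130.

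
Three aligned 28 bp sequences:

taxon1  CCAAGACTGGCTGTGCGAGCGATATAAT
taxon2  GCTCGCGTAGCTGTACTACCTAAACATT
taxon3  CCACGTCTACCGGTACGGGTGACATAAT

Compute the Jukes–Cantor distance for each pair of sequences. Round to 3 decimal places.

d(taxon1,taxon2) = 0.724, d(taxon1,taxon3) = 0.420, d(taxon2,taxon3) = 0.824

taxon1–taxon2: 13/28 sites differ → p ≈ 0.464286, d = −0.75 ln(1 − 0.619048) = 0.723811 ≈ 0.724.
taxon1–taxon3: 9/28 sites differ → p ≈ 0.321429, d = −0.75 ln(1 − 0.428572) = 0.419713 ≈ 0.420.
taxon2–taxon3: 14/28 sites differ → p = 0.5, d = −0.75 ln(1 − 0.666667) = 0.823960 ≈ 0.824.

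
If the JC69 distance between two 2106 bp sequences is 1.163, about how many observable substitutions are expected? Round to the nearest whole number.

Invert JC69: p = (3/4)(1 − e^(−4d/3)) = 0.75 × (1 − e^(-1.550667)) = 0.75 × (1 − 0.212106) = 0.590921.
Expected differing sites = pL ≈ 0.590921 × 2106 = 1244.479626 ≈ 1244.

1244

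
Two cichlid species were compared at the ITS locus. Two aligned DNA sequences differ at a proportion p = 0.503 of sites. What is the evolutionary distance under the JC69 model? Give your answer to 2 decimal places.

d = −(3/4) ln(1 − 4p/3) = −0.75 ln(1 − 0.670667) = −0.75 ln(0.329333)
  = −0.75 × (-1.110686) = 0.833015 substitutions/site.

0.83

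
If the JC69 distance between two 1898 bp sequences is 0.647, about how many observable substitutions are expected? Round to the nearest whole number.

Invert JC69: p = (3/4)(1 − e^(−4d/3)) = 0.75 × (1 − e^(-0.862667)) = 0.75 × (1 − 0.422035) = 0.433474.
Expected differing sites = pL ≈ 0.433474 × 1898 = 822.733652 ≈ 823.

823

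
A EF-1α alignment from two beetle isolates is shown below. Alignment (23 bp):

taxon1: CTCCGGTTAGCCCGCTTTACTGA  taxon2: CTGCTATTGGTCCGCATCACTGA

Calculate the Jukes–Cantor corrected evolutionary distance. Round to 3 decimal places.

The sequences differ at 7 of 23 sites (3, 5, 6, 9, 11, 16, 18), so p = 7/23 ≈ 0.304348.
d = −(3/4) ln(1 − 4p/3) = −0.75 ln(1 − 0.405797) = −0.75 ln(0.594203)
  = −0.75 × (-0.520534) = 0.390401 substitutions/site.

0.390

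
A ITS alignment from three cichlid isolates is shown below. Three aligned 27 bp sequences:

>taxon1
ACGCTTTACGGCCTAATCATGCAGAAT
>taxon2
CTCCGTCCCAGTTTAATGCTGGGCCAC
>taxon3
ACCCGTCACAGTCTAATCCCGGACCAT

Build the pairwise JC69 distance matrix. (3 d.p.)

taxon1–taxon2: 16/27 sites differ → p ≈ 0.592593, d = −0.75 ln(1 − 0.790124) = 1.170929 ≈ 1.171.
taxon1–taxon3: 10/27 sites differ → p ≈ 0.37037, d = −0.75 ln(1 − 0.493827) = 0.510658 ≈ 0.511.
taxon2–taxon3: 8/27 sites differ → p ≈ 0.296296, d = −0.75 ln(1 − 0.395061) = 0.376971 ≈ 0.377.

d(taxon1,taxon2) = 1.171, d(taxon1,taxon3) = 0.511, d(taxon2,taxon3) = 0.377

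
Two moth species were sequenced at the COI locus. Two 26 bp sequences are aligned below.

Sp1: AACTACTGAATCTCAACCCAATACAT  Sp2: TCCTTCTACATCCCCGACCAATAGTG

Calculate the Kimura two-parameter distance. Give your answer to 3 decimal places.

Of 26 sites, 3 differences are transitions and 9 are transversions, so P = 3/26 ≈ 0.115385 and Q = 9/26 ≈ 0.346154.
Under the Kimura two-parameter model, d = −½ ln(1 − 2P − Q) − ¼ ln(1 − 2Q).
1 − 2P − Q = 0.423076, giving −½ ln(0.423076) = 0.430102.
1 − 2Q = 0.307692, giving −¼ ln(0.307692) = 0.294664.
d = 0.430102 + 0.294664 = 0.724766.

0.725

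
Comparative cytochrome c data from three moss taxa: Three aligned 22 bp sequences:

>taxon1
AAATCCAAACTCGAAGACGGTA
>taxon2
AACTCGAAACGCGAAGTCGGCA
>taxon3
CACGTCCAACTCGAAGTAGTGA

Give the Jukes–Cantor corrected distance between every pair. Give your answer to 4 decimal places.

taxon1–taxon2: 5/22 sites differ → p ≈ 0.227273, d = −0.75 ln(1 − 0.303031) = 0.270761 ≈ 0.2708.
taxon1–taxon3: 9/22 sites differ → p ≈ 0.409091, d = −0.75 ln(1 − 0.545455) = 0.591344 ≈ 0.5913.
taxon2–taxon3: 9/22 sites differ → p ≈ 0.409091, d = −0.75 ln(1 − 0.545455) = 0.591344 ≈ 0.5913.

d(taxon1,taxon2) = 0.2708, d(taxon1,taxon3) = 0.5913, d(taxon2,taxon3) = 0.5913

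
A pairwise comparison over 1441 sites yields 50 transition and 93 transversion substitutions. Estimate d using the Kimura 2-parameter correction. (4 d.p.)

P = 50/1441 ≈ 0.034698 and Q = 93/1441 ≈ 0.064539.
Under the Kimura two-parameter model, d = −½ ln(1 − 2P − Q) − ¼ ln(1 − 2Q).
1 − 2P − Q = 0.866065, giving −½ ln(0.866065) = 0.071898.
1 − 2Q = 0.870922, giving −¼ ln(0.870922) = 0.034551.
d = 0.071898 + 0.034551 = 0.106449.

0.1064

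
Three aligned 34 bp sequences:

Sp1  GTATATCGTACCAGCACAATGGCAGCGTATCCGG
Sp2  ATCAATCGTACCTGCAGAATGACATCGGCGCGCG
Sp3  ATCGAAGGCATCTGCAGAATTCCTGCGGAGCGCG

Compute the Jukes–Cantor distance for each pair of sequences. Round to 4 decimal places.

Sp1–Sp2: 12/34 sites differ → p ≈ 0.352941, d = −0.75 ln(1 − 0.470588) = 0.476991 ≈ 0.4770.
Sp1–Sp3: 16/34 sites differ → p ≈ 0.470588, d = −0.75 ln(1 − 0.627451) = 0.740540 ≈ 0.7405.
Sp2–Sp3: 10/34 sites differ → p ≈ 0.294118, d = −0.75 ln(1 − 0.392157) = 0.373379 ≈ 0.3734.

d(Sp1,Sp2) = 0.4770, d(Sp1,Sp3) = 0.7405, d(Sp2,Sp3) = 0.3734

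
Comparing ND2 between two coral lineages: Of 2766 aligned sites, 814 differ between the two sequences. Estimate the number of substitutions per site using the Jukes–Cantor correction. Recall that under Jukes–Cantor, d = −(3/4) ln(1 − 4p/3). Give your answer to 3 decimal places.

p = 814/2766 ≈ 0.294288.
d = −(3/4) ln(1 − 4p/3) = −0.75 ln(1 − 0.392384) = −0.75 ln(0.607616)
  = −0.75 × (-0.498212) = 0.373659 substitutions/site.

0.374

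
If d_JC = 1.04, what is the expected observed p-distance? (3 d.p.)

p = (3/4)(1 − e^(−4d/3)) = 0.75 × (1 − e^(-1.386667)) = 0.75 × (1 − 0.249907) = 0.562570.

0.563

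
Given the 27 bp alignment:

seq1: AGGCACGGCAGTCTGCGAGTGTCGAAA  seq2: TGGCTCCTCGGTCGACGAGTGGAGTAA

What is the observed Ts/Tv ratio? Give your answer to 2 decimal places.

Transitions are A↔G and C↔T; transversions are all other mismatches.
Transitions: 2. Transversions: 8.
R = 2/8 = 0.25.

0.25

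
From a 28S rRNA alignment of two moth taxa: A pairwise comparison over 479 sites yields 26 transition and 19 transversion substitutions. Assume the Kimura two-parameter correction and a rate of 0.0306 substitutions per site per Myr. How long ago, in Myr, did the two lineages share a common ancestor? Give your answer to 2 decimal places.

P = 26/479 ≈ 0.05428 and Q = 19/479 ≈ 0.039666.
Under the Kimura two-parameter model, d = −½ ln(1 − 2P − Q) − ¼ ln(1 − 2Q).
1 − 2P − Q = 0.851774, giving −½ ln(0.851774) = 0.080217.
1 − 2Q = 0.920668, giving −¼ ln(0.920668) = 0.020664.
d = 0.080217 + 0.020664 = 0.100881.
Under a molecular clock d = 2μt, so t = d/(2μ) = 0.100881 / (2 × 0.0306) = 1.65 Myr.

1.65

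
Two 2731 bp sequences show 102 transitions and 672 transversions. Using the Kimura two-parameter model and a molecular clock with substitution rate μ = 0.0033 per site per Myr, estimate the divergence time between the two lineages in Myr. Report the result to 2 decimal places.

54.97

P = 102/2731 ≈ 0.037349 and Q = 672/2731 ≈ 0.246064.
Under the Kimura two-parameter model, d = −½ ln(1 − 2P − Q) − ¼ ln(1 − 2Q).
1 − 2P − Q = 0.679238, giving −½ ln(0.679238) = 0.193392.
1 − 2Q = 0.507872, giving −¼ ln(0.507872) = 0.169381.
d = 0.193392 + 0.169381 = 0.362773.
Under a molecular clock d = 2μt, so t = d/(2μ) = 0.362773 / (2 × 0.0033) = 54.97 Myr.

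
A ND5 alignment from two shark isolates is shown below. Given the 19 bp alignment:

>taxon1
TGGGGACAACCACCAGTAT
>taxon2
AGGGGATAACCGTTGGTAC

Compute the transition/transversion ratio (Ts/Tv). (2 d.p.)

6.00

Transitions are A↔G and C↔T; transversions are all other mismatches.
Transitions: 6. Transversions: 1.
R = 6/1 = 6.00.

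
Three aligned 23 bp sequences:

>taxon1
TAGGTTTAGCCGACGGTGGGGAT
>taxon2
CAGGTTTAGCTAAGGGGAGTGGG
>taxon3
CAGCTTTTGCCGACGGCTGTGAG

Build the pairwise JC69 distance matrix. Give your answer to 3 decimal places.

d(taxon1,taxon2) = 0.553, d(taxon1,taxon3) = 0.390, d(taxon2,taxon3) = 0.467

taxon1–taxon2: 9/23 sites differ → p ≈ 0.391304, d = −0.75 ln(1 − 0.521739) = 0.553199 ≈ 0.553.
taxon1–taxon3: 7/23 sites differ → p ≈ 0.304348, d = −0.75 ln(1 − 0.405797) = 0.390401 ≈ 0.390.
taxon2–taxon3: 8/23 sites differ → p ≈ 0.347826, d = −0.75 ln(1 − 0.463768) = 0.467391 ≈ 0.467.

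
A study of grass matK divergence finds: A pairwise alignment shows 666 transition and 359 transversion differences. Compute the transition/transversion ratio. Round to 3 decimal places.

R = 666/359 = 1.855153… ≈ 1.855 (to 3 d.p.).

1.855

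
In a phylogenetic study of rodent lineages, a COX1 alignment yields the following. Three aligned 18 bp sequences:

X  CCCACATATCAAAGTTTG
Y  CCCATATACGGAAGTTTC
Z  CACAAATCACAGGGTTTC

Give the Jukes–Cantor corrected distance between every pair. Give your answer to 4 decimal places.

d(X,Y) = 0.3470, d(X,Z) = 0.5482, d(Y,Z) = 0.6735

X–Y: 5/18 sites differ → p ≈ 0.277778, d = −0.75 ln(1 − 0.370371) = 0.346968 ≈ 0.3470.
X–Z: 7/18 sites differ → p ≈ 0.388889, d = −0.75 ln(1 − 0.518519) = 0.548166 ≈ 0.5482.
Y–Z: 8/18 sites differ → p ≈ 0.444444, d = −0.75 ln(1 − 0.592592) = 0.673455 ≈ 0.6735.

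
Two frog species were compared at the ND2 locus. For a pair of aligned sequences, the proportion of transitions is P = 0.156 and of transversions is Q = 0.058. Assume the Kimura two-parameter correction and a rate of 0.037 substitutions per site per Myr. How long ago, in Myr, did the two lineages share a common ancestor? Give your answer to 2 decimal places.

Under the Kimura two-parameter model, d = −½ ln(1 − 2P − Q) − ¼ ln(1 − 2Q).
1 − 2P − Q = 0.63, giving −½ ln(0.63) = 0.231018.
1 − 2Q = 0.884, giving −¼ ln(0.884) = 0.030825.
d = 0.231018 + 0.030825 = 0.261843.
Under a molecular clock d = 2μt, so t = d/(2μ) = 0.261843 / (2 × 0.037) = 3.54 Myr.

3.54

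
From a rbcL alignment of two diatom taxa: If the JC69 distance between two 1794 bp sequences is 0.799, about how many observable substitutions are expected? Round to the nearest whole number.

Invert JC69: p = (3/4)(1 − e^(−4d/3)) = 0.75 × (1 − e^(-1.065333)) = 0.75 × (1 − 0.344613) = 0.491540.
Expected differing sites = pL ≈ 0.491540 × 1794 = 881.82276 ≈ 882.

882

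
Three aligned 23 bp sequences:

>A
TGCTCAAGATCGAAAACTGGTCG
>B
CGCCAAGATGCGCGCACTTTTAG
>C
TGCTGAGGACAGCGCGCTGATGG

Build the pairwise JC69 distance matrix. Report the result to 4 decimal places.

A–B: 13/23 sites differ → p ≈ 0.565217, d = −0.75 ln(1 − 0.753623) = 1.050669 ≈ 1.0507.
A–C: 10/23 sites differ → p ≈ 0.434783, d = −0.75 ln(1 − 0.579711) = 0.650110 ≈ 0.6501.
B–C: 11/23 sites differ → p ≈ 0.478261, d = −0.75 ln(1 − 0.637681) = 0.761423 ≈ 0.7614.

d(A,B) = 1.0507, d(A,C) = 0.6501, d(B,C) = 0.7614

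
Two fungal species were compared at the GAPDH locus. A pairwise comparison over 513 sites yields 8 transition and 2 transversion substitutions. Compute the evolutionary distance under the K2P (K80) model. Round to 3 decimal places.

0.020

P = 8/513 ≈ 0.015595 and Q = 2/513 ≈ 0.003899.
Under the Kimura two-parameter model, d = −½ ln(1 − 2P − Q) − ¼ ln(1 − 2Q).
1 − 2P − Q = 0.964911, giving −½ ln(0.964911) = 0.017860.
1 − 2Q = 0.992202, giving −¼ ln(0.992202) = 0.001957.
d = 0.017860 + 0.001957 = 0.019817.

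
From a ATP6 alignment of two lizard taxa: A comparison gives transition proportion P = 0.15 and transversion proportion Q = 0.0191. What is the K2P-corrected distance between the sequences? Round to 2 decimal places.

Under the Kimura two-parameter model, d = −½ ln(1 − 2P − Q) − ¼ ln(1 − 2Q).
1 − 2P − Q = 0.6809, giving −½ ln(0.6809) = 0.192170.
1 − 2Q = 0.9618, giving −¼ ln(0.9618) = 0.009737.
d = 0.192170 + 0.009737 = 0.201907.

0.20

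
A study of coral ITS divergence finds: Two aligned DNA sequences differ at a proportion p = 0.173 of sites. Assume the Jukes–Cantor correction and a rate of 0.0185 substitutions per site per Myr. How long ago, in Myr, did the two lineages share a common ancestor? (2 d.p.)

5.32

d = −(3/4) ln(1 − 4p/3) = −0.75 ln(1 − 0.230667) = −0.75 ln(0.769333)
  = −0.75 × (-0.262231) = 0.196673 substitutions/site.
Under a molecular clock d = 2μt, so t = d/(2μ) = 0.196673 / (2 × 0.0185) = 5.32 Myr.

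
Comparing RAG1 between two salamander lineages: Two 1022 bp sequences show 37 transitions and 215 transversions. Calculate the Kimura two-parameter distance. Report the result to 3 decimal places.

P = 37/1022 ≈ 0.036204 and Q = 215/1022 ≈ 0.210372.
Under the Kimura two-parameter model, d = −½ ln(1 − 2P − Q) − ¼ ln(1 − 2Q).
1 − 2P − Q = 0.71722, giving −½ ln(0.71722) = 0.166186.
1 − 2Q = 0.579256, giving −¼ ln(0.579256) = 0.136503.
d = 0.166186 + 0.136503 = 0.302689.

0.303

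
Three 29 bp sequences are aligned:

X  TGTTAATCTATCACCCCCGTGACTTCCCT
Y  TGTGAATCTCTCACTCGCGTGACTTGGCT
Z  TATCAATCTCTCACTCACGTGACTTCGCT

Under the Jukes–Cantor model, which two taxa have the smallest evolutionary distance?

X–Y: 6/29 differ, p = 0.207, d = 0.242.
X–Z: 6/29 differ, p = 0.207, d = 0.242.
Y–Z: 4/29 differ, p = 0.138, d = 0.152.
The smallest distance is between Y and Z.

Y and Z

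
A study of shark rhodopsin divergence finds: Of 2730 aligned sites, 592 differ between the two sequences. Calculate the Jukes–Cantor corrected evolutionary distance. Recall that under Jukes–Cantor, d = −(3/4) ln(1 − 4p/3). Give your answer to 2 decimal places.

0.26

p = 592/2730 ≈ 0.21685.
d = −(3/4) ln(1 − 4p/3) = −0.75 ln(1 − 0.289133) = −0.75 ln(0.710867)
  = −0.75 × (-0.341270) = 0.255953 substitutions/site.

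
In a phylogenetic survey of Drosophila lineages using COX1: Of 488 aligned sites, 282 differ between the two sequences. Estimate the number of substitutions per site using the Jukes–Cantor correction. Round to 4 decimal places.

p = 282/488 ≈ 0.577869.
d = −(3/4) ln(1 − 4p/3) = −0.75 ln(1 − 0.770492) = −0.75 ln(0.229508)
  = −0.75 × (-1.471817) = 1.103863 substitutions/site.

1.1039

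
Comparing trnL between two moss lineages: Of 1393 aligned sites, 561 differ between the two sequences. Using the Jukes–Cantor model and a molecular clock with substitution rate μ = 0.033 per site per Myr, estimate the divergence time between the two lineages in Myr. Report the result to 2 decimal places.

8.75

p = 561/1393 ≈ 0.402728.
d = −(3/4) ln(1 − 4p/3) = −0.75 ln(1 − 0.536971) = −0.75 ln(0.463029)
  = −0.75 × (-0.769966) = 0.577475 substitutions/site.
Under a molecular clock d = 2μt, so t = d/(2μ) = 0.577475 / (2 × 0.033) = 8.75 Myr.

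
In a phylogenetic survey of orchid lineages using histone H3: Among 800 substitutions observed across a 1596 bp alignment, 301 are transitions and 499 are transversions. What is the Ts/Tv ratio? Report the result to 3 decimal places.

0.603

R = 301/499 = 0.603206… ≈ 0.603 (to 3 d.p.).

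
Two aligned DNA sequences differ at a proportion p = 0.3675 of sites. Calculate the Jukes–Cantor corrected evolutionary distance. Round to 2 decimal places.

d = −(3/4) ln(1 − 4p/3) = −0.75 ln(1 − 0.49) = −0.75 ln(0.51)
  = −0.75 × (-0.673345) = 0.505009 substitutions/site.

0.51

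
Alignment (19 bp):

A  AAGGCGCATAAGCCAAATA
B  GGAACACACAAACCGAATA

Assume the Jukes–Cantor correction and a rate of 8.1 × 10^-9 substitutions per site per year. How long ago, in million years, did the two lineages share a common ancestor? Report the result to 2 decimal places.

38.16

The sequences differ at 8 of 19 sites (1, 2, 3, 4, 6, 9, 12, 15), so p = 8/19 ≈ 0.421053.
d = −(3/4) ln(1 − 4p/3) = −0.75 ln(1 − 0.561404) = −0.75 ln(0.438596)
  = −0.75 × (-0.824177) = 0.618133 substitutions/site.
Under a molecular clock d = 2μt, so t = d/(2μ) = 0.618133 / (2 × 8.1 × 10^-9) = 38.16 million years.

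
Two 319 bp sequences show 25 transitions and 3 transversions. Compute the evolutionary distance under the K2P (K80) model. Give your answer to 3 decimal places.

0.096

P = 25/319 ≈ 0.07837 and Q = 3/319 ≈ 0.009404.
Under the Kimura two-parameter model, d = −½ ln(1 − 2P − Q) − ¼ ln(1 − 2Q).
1 − 2P − Q = 0.833856, giving −½ ln(0.833856) = 0.090847.
1 − 2Q = 0.981192, giving −¼ ln(0.981192) = 0.004747.
d = 0.090847 + 0.004747 = 0.095594.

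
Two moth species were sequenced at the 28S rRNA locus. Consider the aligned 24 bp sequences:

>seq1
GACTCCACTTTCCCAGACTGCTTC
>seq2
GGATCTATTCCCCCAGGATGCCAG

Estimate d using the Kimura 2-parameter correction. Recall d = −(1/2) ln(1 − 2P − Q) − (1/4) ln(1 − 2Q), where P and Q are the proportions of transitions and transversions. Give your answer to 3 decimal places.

Of 24 sites, 7 differences are transitions and 4 are transversions, so P = 7/24 ≈ 0.291667 and Q = 4/24 ≈ 0.166667.
Under the Kimura two-parameter model, d = −½ ln(1 − 2P − Q) − ¼ ln(1 − 2Q).
1 − 2P − Q = 0.249999, giving −½ ln(0.249999) = 0.693149.
1 − 2Q = 0.666666, giving −¼ ln(0.666666) = 0.101367.
d = 0.693149 + 0.101367 = 0.794516.

0.795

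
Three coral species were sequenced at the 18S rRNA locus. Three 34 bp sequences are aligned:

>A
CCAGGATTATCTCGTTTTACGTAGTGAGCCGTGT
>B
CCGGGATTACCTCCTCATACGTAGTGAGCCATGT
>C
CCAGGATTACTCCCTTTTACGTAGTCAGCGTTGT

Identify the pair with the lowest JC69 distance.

A and B

A–B: 6/34 differ, p = 0.176, d = 0.201.
A–C: 7/34 differ, p = 0.206, d = 0.241.
B–C: 8/34 differ, p = 0.235, d = 0.282.
The smallest distance is between A and B.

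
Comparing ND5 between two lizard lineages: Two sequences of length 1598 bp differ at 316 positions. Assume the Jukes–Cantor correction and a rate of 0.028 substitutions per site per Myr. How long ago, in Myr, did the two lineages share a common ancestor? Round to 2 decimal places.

4.10

p = 316/1598 ≈ 0.197747.
d = −(3/4) ln(1 − 4p/3) = −0.75 ln(1 − 0.263663) = −0.75 ln(0.736337)
  = −0.75 × (-0.306067) = 0.229550 substitutions/site.
Under a molecular clock d = 2μt, so t = d/(2μ) = 0.229550 / (2 × 0.028) = 4.10 Myr.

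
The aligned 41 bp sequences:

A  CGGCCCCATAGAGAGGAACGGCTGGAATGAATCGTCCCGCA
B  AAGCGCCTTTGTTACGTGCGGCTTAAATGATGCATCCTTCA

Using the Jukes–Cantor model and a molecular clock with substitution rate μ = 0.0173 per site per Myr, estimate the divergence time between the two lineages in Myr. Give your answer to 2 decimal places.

17.45

The sequences differ at 17 of 41 sites, so p = 17/41 ≈ 0.414634.
d = −(3/4) ln(1 − 4p/3) = −0.75 ln(1 − 0.552845) = −0.75 ln(0.447155)
  = −0.75 × (-0.804850) = 0.603638 substitutions/site.
Under a molecular clock d = 2μt, so t = d/(2μ) = 0.603638 / (2 × 0.0173) = 17.45 Myr.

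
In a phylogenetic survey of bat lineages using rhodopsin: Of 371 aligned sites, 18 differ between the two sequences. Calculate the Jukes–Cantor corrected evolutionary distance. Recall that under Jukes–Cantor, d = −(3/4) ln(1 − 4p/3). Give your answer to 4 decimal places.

p = 18/371 ≈ 0.048518.
d = −(3/4) ln(1 − 4p/3) = −0.75 ln(1 − 0.064691) = −0.75 ln(0.935309)
  = −0.75 × (-0.066878) = 0.050159 substitutions/site.

0.0502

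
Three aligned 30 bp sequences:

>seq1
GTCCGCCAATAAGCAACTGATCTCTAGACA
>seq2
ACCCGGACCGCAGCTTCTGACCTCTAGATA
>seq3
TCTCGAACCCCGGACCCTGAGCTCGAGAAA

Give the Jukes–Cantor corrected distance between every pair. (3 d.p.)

seq1–seq2: 12/30 sites differ → p = 0.4, d = −0.75 ln(1 − 0.533333) = 0.571605 ≈ 0.572.
seq1–seq3: 16/30 sites differ → p ≈ 0.533333, d = −0.75 ln(1 − 0.711111) = 0.931285 ≈ 0.931.
seq2–seq3: 11/30 sites differ → p ≈ 0.366667, d = −0.75 ln(1 − 0.488889) = 0.503376 ≈ 0.503.

d(seq1,seq2) = 0.572, d(seq1,seq3) = 0.931, d(seq2,seq3) = 0.503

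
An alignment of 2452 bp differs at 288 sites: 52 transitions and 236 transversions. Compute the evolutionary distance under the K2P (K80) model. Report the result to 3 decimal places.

P = 52/2452 ≈ 0.021207 and Q = 236/2452 ≈ 0.096248.
Under the Kimura two-parameter model, d = −½ ln(1 − 2P − Q) − ¼ ln(1 − 2Q).
1 − 2P − Q = 0.861338, giving −½ ln(0.861338) = 0.074634.
1 − 2Q = 0.807504, giving −¼ ln(0.807504) = 0.053452.
d = 0.074634 + 0.053452 = 0.128086.

0.128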